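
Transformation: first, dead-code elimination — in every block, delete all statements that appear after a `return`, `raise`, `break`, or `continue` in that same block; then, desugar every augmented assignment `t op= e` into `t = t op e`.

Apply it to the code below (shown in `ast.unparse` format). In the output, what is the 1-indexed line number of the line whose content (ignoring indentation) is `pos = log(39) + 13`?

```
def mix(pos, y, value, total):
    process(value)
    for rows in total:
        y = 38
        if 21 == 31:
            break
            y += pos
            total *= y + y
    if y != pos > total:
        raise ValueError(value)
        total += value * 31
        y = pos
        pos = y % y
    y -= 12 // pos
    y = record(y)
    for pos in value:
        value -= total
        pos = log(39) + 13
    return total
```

Transformed code:
def mix(pos, y, value, total):
    process(value)
    for rows in total:
        y = 38
        if 21 == 31:
            break
    if y != pos > total:
        raise ValueError(value)
    y = y - 12 // pos
    y = record(y)
    for pos in value:
        value = value - total
        pos = log(39) + 13
    return total

13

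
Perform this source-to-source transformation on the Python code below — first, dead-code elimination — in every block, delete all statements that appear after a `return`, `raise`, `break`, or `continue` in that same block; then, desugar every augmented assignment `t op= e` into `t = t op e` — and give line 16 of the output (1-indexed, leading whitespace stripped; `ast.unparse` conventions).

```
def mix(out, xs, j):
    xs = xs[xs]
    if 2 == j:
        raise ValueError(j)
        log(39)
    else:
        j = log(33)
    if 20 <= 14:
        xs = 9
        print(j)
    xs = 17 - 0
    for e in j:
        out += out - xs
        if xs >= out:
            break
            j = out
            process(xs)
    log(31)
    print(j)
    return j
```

Transformed code:
def mix(out, xs, j):
    xs = xs[xs]
    if 2 == j:
        raise ValueError(j)
    else:
        j = log(33)
    if 20 <= 14:
        xs = 9
        print(j)
    xs = 17 - 0
    for e in j:
        out = out + (out - xs)
        if xs >= out:
            break
    log(31)
    print(j)
    return j

print(j)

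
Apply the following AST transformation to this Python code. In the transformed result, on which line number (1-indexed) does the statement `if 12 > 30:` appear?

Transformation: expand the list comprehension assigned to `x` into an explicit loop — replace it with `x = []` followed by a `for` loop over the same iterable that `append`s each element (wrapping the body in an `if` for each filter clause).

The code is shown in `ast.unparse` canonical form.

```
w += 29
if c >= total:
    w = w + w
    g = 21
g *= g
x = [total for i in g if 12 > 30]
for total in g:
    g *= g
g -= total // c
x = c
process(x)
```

8

Transformed code:
w += 29
if c >= total:
    w = w + w
    g = 21
g *= g
x = []
for i in g:
    if 12 > 30:
        x.append(total)
for total in g:
    g *= g
g -= total // c
x = c
process(x)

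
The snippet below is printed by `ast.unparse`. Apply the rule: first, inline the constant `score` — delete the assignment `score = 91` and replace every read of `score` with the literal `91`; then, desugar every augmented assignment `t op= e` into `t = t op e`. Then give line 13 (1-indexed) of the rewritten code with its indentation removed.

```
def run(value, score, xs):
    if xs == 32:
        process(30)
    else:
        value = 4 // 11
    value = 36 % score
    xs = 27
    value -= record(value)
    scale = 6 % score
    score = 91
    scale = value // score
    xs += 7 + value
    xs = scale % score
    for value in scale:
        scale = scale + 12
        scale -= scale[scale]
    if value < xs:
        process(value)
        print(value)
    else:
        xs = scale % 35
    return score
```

Transformed code:
def run(value, score, xs):
    if xs == 32:
        process(30)
    else:
        value = 4 // 11
    value = 36 % 91
    xs = 27
    value = value - record(value)
    scale = 6 % 91
    scale = value // 91
    xs = xs + (7 + value)
    xs = scale % 91
    for value in scale:
        scale = scale + 12
        scale = scale - scale[scale]
    if value < xs:
        process(value)
        print(value)
    else:
        xs = scale % 35
    return 91

for value in scale:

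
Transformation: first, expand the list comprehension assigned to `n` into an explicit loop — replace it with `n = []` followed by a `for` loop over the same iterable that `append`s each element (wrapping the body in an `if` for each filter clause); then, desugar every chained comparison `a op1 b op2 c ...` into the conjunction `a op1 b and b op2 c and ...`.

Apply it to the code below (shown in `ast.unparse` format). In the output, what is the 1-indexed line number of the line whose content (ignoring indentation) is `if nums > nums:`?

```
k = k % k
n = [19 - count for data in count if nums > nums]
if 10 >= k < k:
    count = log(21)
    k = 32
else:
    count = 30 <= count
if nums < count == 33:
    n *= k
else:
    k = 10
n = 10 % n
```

Transformed code:
k = k % k
n = []
for data in count:
    if nums > nums:
        n.append(19 - count)
if 10 >= k and k < k:
    count = log(21)
    k = 32
else:
    count = 30 <= count
if nums < count and count == 33:
    n *= k
else:
    k = 10
n = 10 % n

4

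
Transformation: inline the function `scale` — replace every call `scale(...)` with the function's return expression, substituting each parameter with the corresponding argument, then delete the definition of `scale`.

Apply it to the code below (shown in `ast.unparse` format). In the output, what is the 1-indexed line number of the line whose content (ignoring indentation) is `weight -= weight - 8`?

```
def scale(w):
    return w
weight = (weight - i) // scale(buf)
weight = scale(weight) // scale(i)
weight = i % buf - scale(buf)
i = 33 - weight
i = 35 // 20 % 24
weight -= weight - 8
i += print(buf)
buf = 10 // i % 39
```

6

Transformed code:
weight = (weight - i) // buf
weight = weight // i
weight = i % buf - buf
i = 33 - weight
i = 35 // 20 % 24
weight -= weight - 8
i += print(buf)
buf = 10 // i % 39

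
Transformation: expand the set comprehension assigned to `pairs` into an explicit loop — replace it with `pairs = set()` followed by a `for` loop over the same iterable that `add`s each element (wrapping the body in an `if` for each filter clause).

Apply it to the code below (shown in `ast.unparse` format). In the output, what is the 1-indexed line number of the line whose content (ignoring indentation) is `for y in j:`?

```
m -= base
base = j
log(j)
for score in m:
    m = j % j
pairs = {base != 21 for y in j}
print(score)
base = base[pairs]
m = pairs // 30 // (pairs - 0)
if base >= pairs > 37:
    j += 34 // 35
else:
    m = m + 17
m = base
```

Transformed code:
m -= base
base = j
log(j)
for score in m:
    m = j % j
pairs = set()
for y in j:
    pairs.add(base != 21)
print(score)
base = base[pairs]
m = pairs // 30 // (pairs - 0)
if base >= pairs > 37:
    j += 34 // 35
else:
    m = m + 17
m = base

7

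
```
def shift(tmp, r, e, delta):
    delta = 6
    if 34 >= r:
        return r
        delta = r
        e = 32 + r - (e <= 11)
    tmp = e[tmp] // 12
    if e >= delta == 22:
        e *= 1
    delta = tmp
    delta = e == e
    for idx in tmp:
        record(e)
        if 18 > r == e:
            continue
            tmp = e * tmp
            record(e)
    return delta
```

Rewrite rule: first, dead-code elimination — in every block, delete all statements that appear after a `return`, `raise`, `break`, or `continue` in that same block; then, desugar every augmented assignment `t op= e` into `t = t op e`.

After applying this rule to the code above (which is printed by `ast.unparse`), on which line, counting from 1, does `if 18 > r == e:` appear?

Transformed code:
def shift(tmp, r, e, delta):
    delta = 6
    if 34 >= r:
        return r
    tmp = e[tmp] // 12
    if e >= delta == 22:
        e = e * 1
    delta = tmp
    delta = e == e
    for idx in tmp:
        record(e)
        if 18 > r == e:
            continue
    return delta

12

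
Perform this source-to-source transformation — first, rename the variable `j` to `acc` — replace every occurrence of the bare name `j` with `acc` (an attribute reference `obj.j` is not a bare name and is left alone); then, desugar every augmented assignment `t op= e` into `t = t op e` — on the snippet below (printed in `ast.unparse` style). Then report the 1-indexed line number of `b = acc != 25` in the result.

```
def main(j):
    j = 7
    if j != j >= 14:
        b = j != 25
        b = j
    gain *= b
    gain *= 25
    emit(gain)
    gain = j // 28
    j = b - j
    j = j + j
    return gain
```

Transformed code:
def main(acc):
    acc = 7
    if acc != acc >= 14:
        b = acc != 25
        b = acc
    gain = gain * b
    gain = gain * 25
    emit(gain)
    gain = acc // 28
    acc = b - acc
    acc = acc + acc
    return gain

4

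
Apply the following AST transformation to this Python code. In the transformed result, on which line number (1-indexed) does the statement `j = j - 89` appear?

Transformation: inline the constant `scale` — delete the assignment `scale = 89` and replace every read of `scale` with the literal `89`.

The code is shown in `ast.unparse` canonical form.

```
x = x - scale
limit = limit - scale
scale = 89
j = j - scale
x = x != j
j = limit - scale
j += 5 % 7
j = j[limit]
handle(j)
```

3

Transformed code:
x = x - 89
limit = limit - 89
j = j - 89
x = x != j
j = limit - 89
j += 5 % 7
j = j[limit]
handle(j)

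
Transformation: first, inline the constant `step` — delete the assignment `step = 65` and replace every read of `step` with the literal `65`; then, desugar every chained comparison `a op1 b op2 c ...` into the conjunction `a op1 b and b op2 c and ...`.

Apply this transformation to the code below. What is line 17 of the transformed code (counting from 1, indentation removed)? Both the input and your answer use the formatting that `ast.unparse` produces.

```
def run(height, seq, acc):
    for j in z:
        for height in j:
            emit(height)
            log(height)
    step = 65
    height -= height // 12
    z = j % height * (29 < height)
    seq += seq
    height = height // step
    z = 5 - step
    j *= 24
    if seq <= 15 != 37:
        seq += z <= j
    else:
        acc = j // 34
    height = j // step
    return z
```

return z

Transformed code:
def run(height, seq, acc):
    for j in z:
        for height in j:
            emit(height)
            log(height)
    height -= height // 12
    z = j % height * (29 < height)
    seq += seq
    height = height // 65
    z = 5 - 65
    j *= 24
    if seq <= 15 and 15 != 37:
        seq += z <= j
    else:
        acc = j // 34
    height = j // 65
    return z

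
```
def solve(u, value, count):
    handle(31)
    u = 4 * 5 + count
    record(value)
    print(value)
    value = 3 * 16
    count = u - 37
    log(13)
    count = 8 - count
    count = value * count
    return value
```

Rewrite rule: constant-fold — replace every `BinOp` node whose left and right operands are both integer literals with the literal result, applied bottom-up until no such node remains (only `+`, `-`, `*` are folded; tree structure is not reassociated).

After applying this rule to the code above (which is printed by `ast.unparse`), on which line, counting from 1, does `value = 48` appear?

6

Transformed code:
def solve(u, value, count):
    handle(31)
    u = 20 + count
    record(value)
    print(value)
    value = 48
    count = u - 37
    log(13)
    count = 8 - count
    count = value * count
    return value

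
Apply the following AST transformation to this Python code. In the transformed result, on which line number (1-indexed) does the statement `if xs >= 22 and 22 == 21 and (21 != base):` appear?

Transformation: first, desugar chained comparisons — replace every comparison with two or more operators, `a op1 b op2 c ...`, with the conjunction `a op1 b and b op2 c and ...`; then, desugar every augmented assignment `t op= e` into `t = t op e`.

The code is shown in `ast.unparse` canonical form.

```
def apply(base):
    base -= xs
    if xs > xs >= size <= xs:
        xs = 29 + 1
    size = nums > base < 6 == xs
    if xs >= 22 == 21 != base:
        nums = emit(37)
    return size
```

Transformed code:
def apply(base):
    base = base - xs
    if xs > xs and xs >= size and (size <= xs):
        xs = 29 + 1
    size = nums > base and base < 6 and (6 == xs)
    if xs >= 22 and 22 == 21 and (21 != base):
        nums = emit(37)
    return size

6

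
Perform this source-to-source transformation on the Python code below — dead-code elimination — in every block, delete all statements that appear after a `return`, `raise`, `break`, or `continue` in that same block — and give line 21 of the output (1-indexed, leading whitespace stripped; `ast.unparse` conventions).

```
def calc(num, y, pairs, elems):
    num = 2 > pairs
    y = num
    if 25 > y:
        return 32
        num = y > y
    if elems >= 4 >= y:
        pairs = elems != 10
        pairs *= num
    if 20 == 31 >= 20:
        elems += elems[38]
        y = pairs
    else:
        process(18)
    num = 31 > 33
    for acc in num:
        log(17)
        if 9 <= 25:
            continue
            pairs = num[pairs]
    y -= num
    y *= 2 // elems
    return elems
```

Transformed code:
def calc(num, y, pairs, elems):
    num = 2 > pairs
    y = num
    if 25 > y:
        return 32
    if elems >= 4 >= y:
        pairs = elems != 10
        pairs *= num
    if 20 == 31 >= 20:
        elems += elems[38]
        y = pairs
    else:
        process(18)
    num = 31 > 33
    for acc in num:
        log(17)
        if 9 <= 25:
            continue
    y -= num
    y *= 2 // elems
    return elems

return elems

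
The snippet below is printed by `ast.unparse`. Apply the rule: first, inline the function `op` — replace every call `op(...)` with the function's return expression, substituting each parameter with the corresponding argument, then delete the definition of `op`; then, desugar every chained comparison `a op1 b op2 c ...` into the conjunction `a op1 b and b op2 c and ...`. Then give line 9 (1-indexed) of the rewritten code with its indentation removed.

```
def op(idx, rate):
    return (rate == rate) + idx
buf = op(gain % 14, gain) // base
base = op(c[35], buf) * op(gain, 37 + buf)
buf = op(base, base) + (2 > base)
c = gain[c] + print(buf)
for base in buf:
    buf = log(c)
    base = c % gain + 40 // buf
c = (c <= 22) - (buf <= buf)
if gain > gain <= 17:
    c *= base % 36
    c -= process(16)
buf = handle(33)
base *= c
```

Transformed code:
buf = ((gain == gain) + gain % 14) // base
base = ((buf == buf) + c[35]) * ((37 + buf == 37 + buf) + gain)
buf = (base == base) + base + (2 > base)
c = gain[c] + print(buf)
for base in buf:
    buf = log(c)
    base = c % gain + 40 // buf
c = (c <= 22) - (buf <= buf)
if gain > gain and gain <= 17:
    c *= base % 36
    c -= process(16)
buf = handle(33)
base *= c

if gain > gain and gain <= 17:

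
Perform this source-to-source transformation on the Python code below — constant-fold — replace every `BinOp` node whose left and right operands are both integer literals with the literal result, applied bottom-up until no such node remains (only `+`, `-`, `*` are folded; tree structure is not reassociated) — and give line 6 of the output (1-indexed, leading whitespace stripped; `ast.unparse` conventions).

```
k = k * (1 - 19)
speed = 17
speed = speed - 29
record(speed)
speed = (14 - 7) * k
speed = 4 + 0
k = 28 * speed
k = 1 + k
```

speed = 4

Transformed code:
k = k * -18
speed = 17
speed = speed - 29
record(speed)
speed = 7 * k
speed = 4
k = 28 * speed
k = 1 + k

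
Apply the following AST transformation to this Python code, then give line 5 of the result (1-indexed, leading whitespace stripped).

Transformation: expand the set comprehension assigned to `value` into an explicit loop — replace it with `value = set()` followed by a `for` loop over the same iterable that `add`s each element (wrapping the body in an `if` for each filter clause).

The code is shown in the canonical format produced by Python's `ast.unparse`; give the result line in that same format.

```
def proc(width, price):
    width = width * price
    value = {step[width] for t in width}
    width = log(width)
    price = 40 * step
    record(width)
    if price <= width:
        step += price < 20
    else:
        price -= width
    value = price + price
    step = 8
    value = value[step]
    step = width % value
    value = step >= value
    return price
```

value.add(step[width])

Transformed code:
def proc(width, price):
    width = width * price
    value = set()
    for t in width:
        value.add(step[width])
    width = log(width)
    price = 40 * step
    record(width)
    if price <= width:
        step += price < 20
    else:
        price -= width
    value = price + price
    step = 8
    value = value[step]
    step = width % value
    value = step >= value
    return price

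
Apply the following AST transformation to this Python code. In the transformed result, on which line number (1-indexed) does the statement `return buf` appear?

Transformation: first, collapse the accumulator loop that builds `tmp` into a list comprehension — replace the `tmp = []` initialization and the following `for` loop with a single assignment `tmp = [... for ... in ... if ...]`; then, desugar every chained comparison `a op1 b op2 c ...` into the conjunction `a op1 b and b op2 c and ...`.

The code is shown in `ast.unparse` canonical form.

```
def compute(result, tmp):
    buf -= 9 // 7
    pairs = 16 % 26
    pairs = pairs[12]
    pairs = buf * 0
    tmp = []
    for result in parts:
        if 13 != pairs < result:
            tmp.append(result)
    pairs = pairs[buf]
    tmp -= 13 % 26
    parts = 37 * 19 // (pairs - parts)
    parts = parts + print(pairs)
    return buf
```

Transformed code:
def compute(result, tmp):
    buf -= 9 // 7
    pairs = 16 % 26
    pairs = pairs[12]
    pairs = buf * 0
    tmp = [result for result in parts if 13 != pairs and pairs < result]
    pairs = pairs[buf]
    tmp -= 13 % 26
    parts = 37 * 19 // (pairs - parts)
    parts = parts + print(pairs)
    return buf

11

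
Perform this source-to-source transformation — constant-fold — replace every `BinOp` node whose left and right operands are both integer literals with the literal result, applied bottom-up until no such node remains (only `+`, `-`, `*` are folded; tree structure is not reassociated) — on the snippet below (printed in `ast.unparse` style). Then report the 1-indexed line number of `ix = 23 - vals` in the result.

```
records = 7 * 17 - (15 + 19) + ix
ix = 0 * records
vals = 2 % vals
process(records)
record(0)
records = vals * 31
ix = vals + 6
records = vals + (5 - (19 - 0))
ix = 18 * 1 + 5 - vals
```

Transformed code:
records = 85 + ix
ix = 0 * records
vals = 2 % vals
process(records)
record(0)
records = vals * 31
ix = vals + 6
records = vals + -14
ix = 23 - vals

9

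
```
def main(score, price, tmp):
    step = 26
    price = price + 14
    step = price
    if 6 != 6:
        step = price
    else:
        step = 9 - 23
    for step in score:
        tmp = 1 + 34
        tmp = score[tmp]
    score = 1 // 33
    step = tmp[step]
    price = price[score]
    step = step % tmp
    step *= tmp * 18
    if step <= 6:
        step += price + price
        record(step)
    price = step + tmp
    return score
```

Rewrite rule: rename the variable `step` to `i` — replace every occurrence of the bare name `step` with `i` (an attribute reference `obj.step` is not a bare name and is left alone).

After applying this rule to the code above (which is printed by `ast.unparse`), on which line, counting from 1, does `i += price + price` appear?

Transformed code:
def main(score, price, tmp):
    i = 26
    price = price + 14
    i = price
    if 6 != 6:
        i = price
    else:
        i = 9 - 23
    for i in score:
        tmp = 1 + 34
        tmp = score[tmp]
    score = 1 // 33
    i = tmp[i]
    price = price[score]
    i = i % tmp
    i *= tmp * 18
    if i <= 6:
        i += price + price
        record(i)
    price = i + tmp
    return score

18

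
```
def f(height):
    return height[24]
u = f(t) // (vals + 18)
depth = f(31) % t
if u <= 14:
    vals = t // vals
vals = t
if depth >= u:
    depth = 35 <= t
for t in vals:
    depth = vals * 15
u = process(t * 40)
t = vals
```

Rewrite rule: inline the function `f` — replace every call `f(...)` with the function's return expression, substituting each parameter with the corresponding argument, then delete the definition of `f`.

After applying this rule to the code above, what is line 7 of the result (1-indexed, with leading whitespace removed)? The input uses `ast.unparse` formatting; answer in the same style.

Transformed code:
u = t[24] // (vals + 18)
depth = 31[24] % t
if u <= 14:
    vals = t // vals
vals = t
if depth >= u:
    depth = 35 <= t
for t in vals:
    depth = vals * 15
u = process(t * 40)
t = vals

depth = 35 <= t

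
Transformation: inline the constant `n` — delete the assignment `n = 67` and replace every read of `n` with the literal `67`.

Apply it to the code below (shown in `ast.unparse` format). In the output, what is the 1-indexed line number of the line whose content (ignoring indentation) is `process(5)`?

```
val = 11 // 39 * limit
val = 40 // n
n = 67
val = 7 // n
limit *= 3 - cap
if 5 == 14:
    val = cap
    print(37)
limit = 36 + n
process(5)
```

Transformed code:
val = 11 // 39 * limit
val = 40 // 67
val = 7 // 67
limit *= 3 - cap
if 5 == 14:
    val = cap
    print(37)
limit = 36 + 67
process(5)

9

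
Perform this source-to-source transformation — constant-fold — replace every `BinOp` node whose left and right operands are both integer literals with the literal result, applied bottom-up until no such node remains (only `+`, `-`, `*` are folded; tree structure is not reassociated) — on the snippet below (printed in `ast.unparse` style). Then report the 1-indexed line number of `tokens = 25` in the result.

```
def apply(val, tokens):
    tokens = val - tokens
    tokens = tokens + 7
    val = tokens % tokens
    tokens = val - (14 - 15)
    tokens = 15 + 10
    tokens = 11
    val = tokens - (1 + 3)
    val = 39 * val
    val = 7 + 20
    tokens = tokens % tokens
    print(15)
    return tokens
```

6

Transformed code:
def apply(val, tokens):
    tokens = val - tokens
    tokens = tokens + 7
    val = tokens % tokens
    tokens = val - -1
    tokens = 25
    tokens = 11
    val = tokens - 4
    val = 39 * val
    val = 27
    tokens = tokens % tokens
    print(15)
    return tokens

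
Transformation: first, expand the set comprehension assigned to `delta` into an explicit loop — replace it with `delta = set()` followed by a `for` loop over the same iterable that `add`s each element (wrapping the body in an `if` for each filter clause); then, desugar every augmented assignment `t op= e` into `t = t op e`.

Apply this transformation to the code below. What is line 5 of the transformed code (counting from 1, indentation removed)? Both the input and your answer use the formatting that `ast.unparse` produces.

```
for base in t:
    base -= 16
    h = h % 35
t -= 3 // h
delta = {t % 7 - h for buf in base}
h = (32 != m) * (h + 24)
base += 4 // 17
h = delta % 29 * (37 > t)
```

delta = set()

Transformed code:
for base in t:
    base = base - 16
    h = h % 35
t = t - 3 // h
delta = set()
for buf in base:
    delta.add(t % 7 - h)
h = (32 != m) * (h + 24)
base = base + 4 // 17
h = delta % 29 * (37 > t)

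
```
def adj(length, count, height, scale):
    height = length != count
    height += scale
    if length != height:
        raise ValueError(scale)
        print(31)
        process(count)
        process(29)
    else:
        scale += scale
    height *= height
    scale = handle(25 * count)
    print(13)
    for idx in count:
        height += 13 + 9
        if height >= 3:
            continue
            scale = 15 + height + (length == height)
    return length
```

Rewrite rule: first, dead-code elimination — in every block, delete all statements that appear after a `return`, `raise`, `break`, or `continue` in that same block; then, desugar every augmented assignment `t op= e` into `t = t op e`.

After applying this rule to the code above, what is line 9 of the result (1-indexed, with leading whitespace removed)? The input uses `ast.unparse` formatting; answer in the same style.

Transformed code:
def adj(length, count, height, scale):
    height = length != count
    height = height + scale
    if length != height:
        raise ValueError(scale)
    else:
        scale = scale + scale
    height = height * height
    scale = handle(25 * count)
    print(13)
    for idx in count:
        height = height + (13 + 9)
        if height >= 3:
            continue
    return length

scale = handle(25 * count)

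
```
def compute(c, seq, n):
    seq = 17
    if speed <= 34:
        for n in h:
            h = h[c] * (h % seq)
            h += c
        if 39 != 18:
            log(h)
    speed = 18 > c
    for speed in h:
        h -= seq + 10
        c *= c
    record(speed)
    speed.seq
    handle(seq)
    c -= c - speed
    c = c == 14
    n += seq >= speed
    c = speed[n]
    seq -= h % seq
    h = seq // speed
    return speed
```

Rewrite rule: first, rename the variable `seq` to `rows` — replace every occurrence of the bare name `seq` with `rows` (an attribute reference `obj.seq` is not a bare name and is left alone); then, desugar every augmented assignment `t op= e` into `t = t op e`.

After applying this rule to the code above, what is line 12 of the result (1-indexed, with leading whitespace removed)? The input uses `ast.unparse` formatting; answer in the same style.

Transformed code:
def compute(c, rows, n):
    rows = 17
    if speed <= 34:
        for n in h:
            h = h[c] * (h % rows)
            h = h + c
        if 39 != 18:
            log(h)
    speed = 18 > c
    for speed in h:
        h = h - (rows + 10)
        c = c * c
    record(speed)
    speed.seq
    handle(rows)
    c = c - (c - speed)
    c = c == 14
    n = n + (rows >= speed)
    c = speed[n]
    rows = rows - h % rows
    h = rows // speed
    return speed

c = c * c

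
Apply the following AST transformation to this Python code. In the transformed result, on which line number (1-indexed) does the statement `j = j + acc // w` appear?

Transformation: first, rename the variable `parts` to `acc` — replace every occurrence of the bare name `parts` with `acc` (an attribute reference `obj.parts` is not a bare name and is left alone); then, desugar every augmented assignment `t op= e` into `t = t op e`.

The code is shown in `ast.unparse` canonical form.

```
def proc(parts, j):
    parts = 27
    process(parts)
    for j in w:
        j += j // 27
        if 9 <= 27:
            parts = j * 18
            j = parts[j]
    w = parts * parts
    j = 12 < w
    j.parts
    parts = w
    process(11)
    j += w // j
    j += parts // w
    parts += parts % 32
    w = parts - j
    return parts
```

Transformed code:
def proc(acc, j):
    acc = 27
    process(acc)
    for j in w:
        j = j + j // 27
        if 9 <= 27:
            acc = j * 18
            j = acc[j]
    w = acc * acc
    j = 12 < w
    j.parts
    acc = w
    process(11)
    j = j + w // j
    j = j + acc // w
    acc = acc + acc % 32
    w = acc - j
    return acc

15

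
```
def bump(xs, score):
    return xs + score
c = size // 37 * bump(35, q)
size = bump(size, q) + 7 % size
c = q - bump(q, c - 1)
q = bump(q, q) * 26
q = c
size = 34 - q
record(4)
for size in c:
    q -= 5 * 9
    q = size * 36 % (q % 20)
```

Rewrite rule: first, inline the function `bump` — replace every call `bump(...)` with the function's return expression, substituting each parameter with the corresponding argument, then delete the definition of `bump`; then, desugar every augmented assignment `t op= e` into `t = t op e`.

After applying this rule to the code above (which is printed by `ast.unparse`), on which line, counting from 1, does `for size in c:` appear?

Transformed code:
c = size // 37 * (35 + q)
size = size + q + 7 % size
c = q - (q + (c - 1))
q = (q + q) * 26
q = c
size = 34 - q
record(4)
for size in c:
    q = q - 5 * 9
    q = size * 36 % (q % 20)

8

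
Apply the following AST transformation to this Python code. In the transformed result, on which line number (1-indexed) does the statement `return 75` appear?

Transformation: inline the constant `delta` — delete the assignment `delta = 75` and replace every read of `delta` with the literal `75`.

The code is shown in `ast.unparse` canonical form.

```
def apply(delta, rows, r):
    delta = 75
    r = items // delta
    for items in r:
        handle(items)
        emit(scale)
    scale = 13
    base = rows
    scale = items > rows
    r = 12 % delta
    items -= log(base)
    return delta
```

Transformed code:
def apply(delta, rows, r):
    r = items // 75
    for items in r:
        handle(items)
        emit(scale)
    scale = 13
    base = rows
    scale = items > rows
    r = 12 % 75
    items -= log(base)
    return 75

11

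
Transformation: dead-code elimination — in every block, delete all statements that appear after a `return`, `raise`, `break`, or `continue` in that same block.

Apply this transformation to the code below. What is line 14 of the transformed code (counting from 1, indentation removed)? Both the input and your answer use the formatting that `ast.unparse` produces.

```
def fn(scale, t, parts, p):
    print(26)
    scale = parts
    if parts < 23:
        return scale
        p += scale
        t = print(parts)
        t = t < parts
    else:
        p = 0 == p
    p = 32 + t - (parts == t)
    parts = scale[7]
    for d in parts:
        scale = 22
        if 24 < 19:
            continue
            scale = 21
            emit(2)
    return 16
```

return 16

Transformed code:
def fn(scale, t, parts, p):
    print(26)
    scale = parts
    if parts < 23:
        return scale
    else:
        p = 0 == p
    p = 32 + t - (parts == t)
    parts = scale[7]
    for d in parts:
        scale = 22
        if 24 < 19:
            continue
    return 16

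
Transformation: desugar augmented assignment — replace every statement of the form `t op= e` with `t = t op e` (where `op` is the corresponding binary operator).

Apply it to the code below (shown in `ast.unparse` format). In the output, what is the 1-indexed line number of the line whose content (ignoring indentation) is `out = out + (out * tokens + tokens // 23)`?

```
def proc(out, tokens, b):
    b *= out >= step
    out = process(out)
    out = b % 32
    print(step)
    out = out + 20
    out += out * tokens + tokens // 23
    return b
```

7

Transformed code:
def proc(out, tokens, b):
    b = b * (out >= step)
    out = process(out)
    out = b % 32
    print(step)
    out = out + 20
    out = out + (out * tokens + tokens // 23)
    return b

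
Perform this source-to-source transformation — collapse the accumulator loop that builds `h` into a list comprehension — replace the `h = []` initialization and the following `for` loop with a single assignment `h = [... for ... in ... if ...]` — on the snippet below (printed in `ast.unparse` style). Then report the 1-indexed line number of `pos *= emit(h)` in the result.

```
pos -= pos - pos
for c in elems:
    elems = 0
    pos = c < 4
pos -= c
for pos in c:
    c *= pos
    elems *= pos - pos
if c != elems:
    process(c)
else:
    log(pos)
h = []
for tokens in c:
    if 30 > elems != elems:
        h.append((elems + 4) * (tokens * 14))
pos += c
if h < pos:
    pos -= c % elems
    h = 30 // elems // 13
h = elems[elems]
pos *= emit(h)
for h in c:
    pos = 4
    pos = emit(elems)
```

19

Transformed code:
pos -= pos - pos
for c in elems:
    elems = 0
    pos = c < 4
pos -= c
for pos in c:
    c *= pos
    elems *= pos - pos
if c != elems:
    process(c)
else:
    log(pos)
h = [(elems + 4) * (tokens * 14) for tokens in c if 30 > elems != elems]
pos += c
if h < pos:
    pos -= c % elems
    h = 30 // elems // 13
h = elems[elems]
pos *= emit(h)
for h in c:
    pos = 4
    pos = emit(elems)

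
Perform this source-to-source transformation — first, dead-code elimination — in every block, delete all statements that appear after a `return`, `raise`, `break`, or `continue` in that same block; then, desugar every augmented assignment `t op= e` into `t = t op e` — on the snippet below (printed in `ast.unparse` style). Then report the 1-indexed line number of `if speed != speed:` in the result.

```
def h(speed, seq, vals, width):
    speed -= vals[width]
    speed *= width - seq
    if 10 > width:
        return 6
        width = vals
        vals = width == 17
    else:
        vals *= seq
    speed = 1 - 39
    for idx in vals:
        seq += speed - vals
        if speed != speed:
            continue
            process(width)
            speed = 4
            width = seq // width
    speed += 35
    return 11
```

11

Transformed code:
def h(speed, seq, vals, width):
    speed = speed - vals[width]
    speed = speed * (width - seq)
    if 10 > width:
        return 6
    else:
        vals = vals * seq
    speed = 1 - 39
    for idx in vals:
        seq = seq + (speed - vals)
        if speed != speed:
            continue
    speed = speed + 35
    return 11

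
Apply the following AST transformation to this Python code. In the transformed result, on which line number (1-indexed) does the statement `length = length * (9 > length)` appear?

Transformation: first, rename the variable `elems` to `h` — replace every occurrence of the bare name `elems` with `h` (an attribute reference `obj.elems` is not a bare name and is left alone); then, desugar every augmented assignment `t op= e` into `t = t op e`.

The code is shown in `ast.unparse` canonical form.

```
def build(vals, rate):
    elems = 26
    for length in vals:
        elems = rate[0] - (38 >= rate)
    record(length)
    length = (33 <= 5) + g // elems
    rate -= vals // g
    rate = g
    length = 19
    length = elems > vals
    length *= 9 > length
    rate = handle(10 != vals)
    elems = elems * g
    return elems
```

Transformed code:
def build(vals, rate):
    h = 26
    for length in vals:
        h = rate[0] - (38 >= rate)
    record(length)
    length = (33 <= 5) + g // h
    rate = rate - vals // g
    rate = g
    length = 19
    length = h > vals
    length = length * (9 > length)
    rate = handle(10 != vals)
    h = h * g
    return h

11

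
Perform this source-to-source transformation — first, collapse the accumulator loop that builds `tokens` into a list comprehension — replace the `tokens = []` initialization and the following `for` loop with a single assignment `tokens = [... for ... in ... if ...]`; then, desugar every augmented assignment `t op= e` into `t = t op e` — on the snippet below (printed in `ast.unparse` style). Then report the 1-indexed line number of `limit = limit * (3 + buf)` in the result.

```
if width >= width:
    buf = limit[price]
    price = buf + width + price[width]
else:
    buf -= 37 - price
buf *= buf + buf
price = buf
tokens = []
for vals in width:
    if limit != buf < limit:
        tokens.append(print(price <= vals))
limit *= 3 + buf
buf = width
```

Transformed code:
if width >= width:
    buf = limit[price]
    price = buf + width + price[width]
else:
    buf = buf - (37 - price)
buf = buf * (buf + buf)
price = buf
tokens = [print(price <= vals) for vals in width if limit != buf < limit]
limit = limit * (3 + buf)
buf = width

9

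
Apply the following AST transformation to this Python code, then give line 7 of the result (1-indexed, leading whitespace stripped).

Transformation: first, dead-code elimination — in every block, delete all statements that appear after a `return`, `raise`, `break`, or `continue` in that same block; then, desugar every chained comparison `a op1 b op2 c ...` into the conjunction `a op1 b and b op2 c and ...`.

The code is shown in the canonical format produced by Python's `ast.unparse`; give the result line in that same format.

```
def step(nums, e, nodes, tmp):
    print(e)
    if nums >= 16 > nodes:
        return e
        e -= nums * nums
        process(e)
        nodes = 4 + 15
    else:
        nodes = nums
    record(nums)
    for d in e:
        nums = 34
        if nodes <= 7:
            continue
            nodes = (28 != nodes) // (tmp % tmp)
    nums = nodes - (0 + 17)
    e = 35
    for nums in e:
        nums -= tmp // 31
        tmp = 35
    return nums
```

record(nums)

Transformed code:
def step(nums, e, nodes, tmp):
    print(e)
    if nums >= 16 and 16 > nodes:
        return e
    else:
        nodes = nums
    record(nums)
    for d in e:
        nums = 34
        if nodes <= 7:
            continue
    nums = nodes - (0 + 17)
    e = 35
    for nums in e:
        nums -= tmp // 31
        tmp = 35
    return nums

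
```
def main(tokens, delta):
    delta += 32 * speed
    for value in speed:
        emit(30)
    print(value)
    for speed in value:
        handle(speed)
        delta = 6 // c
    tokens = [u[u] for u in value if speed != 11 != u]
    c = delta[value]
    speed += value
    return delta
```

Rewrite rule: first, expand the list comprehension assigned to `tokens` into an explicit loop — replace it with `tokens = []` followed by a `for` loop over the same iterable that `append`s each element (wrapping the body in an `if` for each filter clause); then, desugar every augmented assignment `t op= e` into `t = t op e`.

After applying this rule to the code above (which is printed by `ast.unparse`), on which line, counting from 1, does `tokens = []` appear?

Transformed code:
def main(tokens, delta):
    delta = delta + 32 * speed
    for value in speed:
        emit(30)
    print(value)
    for speed in value:
        handle(speed)
        delta = 6 // c
    tokens = []
    for u in value:
        if speed != 11 != u:
            tokens.append(u[u])
    c = delta[value]
    speed = speed + value
    return delta

9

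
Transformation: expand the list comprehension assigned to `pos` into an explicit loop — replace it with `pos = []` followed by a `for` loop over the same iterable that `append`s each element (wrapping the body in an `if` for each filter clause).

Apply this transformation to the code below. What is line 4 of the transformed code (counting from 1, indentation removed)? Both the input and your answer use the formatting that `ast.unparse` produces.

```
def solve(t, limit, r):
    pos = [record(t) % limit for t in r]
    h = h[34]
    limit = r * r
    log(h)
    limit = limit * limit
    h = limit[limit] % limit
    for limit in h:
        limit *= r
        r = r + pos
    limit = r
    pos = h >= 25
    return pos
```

pos.append(record(t) % limit)

Transformed code:
def solve(t, limit, r):
    pos = []
    for t in r:
        pos.append(record(t) % limit)
    h = h[34]
    limit = r * r
    log(h)
    limit = limit * limit
    h = limit[limit] % limit
    for limit in h:
        limit *= r
        r = r + pos
    limit = r
    pos = h >= 25
    return pos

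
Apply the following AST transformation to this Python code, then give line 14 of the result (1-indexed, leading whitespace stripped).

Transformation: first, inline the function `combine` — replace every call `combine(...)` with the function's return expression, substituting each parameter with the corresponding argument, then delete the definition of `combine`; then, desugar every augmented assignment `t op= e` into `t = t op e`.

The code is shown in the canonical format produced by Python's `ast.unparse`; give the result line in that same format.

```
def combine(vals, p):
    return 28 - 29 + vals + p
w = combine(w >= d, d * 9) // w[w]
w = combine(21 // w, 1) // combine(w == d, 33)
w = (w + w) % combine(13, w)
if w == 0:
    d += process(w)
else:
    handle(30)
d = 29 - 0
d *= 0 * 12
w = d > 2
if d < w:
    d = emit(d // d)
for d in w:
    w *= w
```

w = w * w

Transformed code:
w = (28 - 29 + (w >= d) + d * 9) // w[w]
w = (28 - 29 + 21 // w + 1) // (28 - 29 + (w == d) + 33)
w = (w + w) % (28 - 29 + 13 + w)
if w == 0:
    d = d + process(w)
else:
    handle(30)
d = 29 - 0
d = d * (0 * 12)
w = d > 2
if d < w:
    d = emit(d // d)
for d in w:
    w = w * w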